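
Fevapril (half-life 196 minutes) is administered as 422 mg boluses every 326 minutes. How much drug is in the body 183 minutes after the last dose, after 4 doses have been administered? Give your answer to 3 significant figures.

The 4 doses were given 1161, 835, 509, 183 minutes ago.
Total = 422·(1/2)^(1161/196) + 422·(1/2)^(835/196) + 422·(1/2)^(509/196) + 422·(1/2)^(183/196)
      = 6.953 + 22.022 + 69.752 + 220.93 ≈ 319.65 mg.

320 mg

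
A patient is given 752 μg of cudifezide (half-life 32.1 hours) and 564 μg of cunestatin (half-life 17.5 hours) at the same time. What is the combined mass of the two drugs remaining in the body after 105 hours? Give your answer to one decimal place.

86.7 μg

cudifezide: 752 × (1/2)^(105/32.1) = 752 × (1/2)^3.271 ≈ 77.901 μg.
cunestatin: 564 × (1/2)^(105/17.5) = 564 × (1/2)^6 ≈ 8.8125 μg.
Total = 77.901 + 8.8125 ≈ 86.713 μg.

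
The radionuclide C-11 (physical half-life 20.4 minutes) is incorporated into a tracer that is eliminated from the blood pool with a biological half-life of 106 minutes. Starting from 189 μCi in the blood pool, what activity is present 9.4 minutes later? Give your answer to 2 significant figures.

1/t_eff = 1/t_phys + 1/t_biol = 1/20.4 + 1/106 = 0.058454 per minute.
t_eff = 20.4 × 106 / (20.4 + 106) ≈ 17.108 minutes.
Remaining = 189 × (1/2)^(9.4/17.108) = 189 × (1/2)^0.54946 ≈ 129.14 μCi.

130 μCi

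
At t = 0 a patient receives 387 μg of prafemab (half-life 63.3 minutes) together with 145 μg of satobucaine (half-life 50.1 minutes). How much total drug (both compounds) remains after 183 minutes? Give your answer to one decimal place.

63.7 μg

prafemab: 387 × (1/2)^(183/63.3) = 387 × (1/2)^2.891 ≈ 52.172 μg.
satobucaine: 145 × (1/2)^(183/50.1) = 145 × (1/2)^3.6527 ≈ 11.529 μg.
Total = 52.172 + 11.529 ≈ 63.701 μg.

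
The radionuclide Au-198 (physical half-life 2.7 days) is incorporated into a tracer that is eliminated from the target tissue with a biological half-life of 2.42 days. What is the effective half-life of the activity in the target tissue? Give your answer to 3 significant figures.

1/t_eff = 1/t_phys + 1/t_biol = 1/2.7 + 1/2.42 = 0.78359 per day.
t_eff = 2.7 × 2.42 / (2.7 + 2.42) ≈ 1.2762 days.

1.28 days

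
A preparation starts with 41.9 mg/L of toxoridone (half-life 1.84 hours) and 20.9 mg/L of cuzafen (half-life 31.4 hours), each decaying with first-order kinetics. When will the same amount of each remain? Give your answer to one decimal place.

Set 41.9·(1/2)^(t/1.84) = 20.9·(1/2)^(t/31.4).
Taking log₂: log₂(41.9/20.9) = t·(1/1.84 − 1/31.4).
log₂(2.0048) = 1.0034; 1/1.84 − 1/31.4 = 0.51163.
t = 1.0034 / 0.51163 ≈ 1.9613 hours.

2.0 hours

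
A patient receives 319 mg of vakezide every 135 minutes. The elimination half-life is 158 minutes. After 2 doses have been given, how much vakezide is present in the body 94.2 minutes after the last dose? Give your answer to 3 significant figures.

328 mg

The 2 doses were given 229.2, 94.2 minutes ago.
Total = 319·(1/2)^(229.2/158) + 319·(1/2)^(94.2/158)
      = 116.71 + 211.02 ≈ 327.73 mg.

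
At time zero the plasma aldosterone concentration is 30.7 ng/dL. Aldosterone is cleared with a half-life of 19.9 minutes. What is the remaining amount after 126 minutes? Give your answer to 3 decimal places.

Number of half-lives: n = 126/19.9 ≈ 6.3317.
Remaining = 30.7 × (1/2)^6.3317 = 30.7 × 0.012416 ≈ 0.38117 ng/dL.

0.381 ng/dL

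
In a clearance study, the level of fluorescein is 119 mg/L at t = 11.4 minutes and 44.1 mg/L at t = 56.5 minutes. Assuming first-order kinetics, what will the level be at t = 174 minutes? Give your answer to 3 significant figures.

3.32 mg/L

Over Δt = 56.5 − 11.4 = 45.1 minutes, the level fell by a factor of 119/44.1 ≈ 2.6984.
n = log₂(2.6984) ≈ 1.4321 half-lives, so t½ = 45.1/1.4321 ≈ 31.492 minutes.
From t = 56.5 to t = 174: 44.1 × (1/2)^((174−56.5)/31.492) ≈ 3.321 mg/L.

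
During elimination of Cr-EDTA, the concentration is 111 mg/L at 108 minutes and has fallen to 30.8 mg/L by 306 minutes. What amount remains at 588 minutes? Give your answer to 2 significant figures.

5.0 mg/L

Over Δt = 306 − 108 = 198 minutes, the level fell by a factor of 111/30.8 ≈ 3.6039.
n = log₂(3.6039) ≈ 1.8496 half-lives, so t½ = 198/1.8496 ≈ 107.05 minutes.
From t = 306 to t = 588: 30.8 × (1/2)^((588−306)/107.05) ≈ 4.961 mg/L.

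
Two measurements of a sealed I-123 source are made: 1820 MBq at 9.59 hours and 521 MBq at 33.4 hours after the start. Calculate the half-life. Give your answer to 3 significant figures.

Over Δt = 33.4 − 9.59 = 23.81 hours, the level fell by a factor of 1820/521 ≈ 3.4933.
n = log₂(3.4933) ≈ 1.8046 half-lives, so t½ = 23.81/1.8046 ≈ 13.194 hours.

13.2 hours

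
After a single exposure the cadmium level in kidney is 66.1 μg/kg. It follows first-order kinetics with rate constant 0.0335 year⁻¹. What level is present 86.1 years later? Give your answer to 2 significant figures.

t½ = ln 2 / λ = 0.69315 / 0.0335 ≈ 20.691 years.
Number of half-lives: n = 86.1/20.691 ≈ 4.1612.
Remaining = 66.1 × (1/2)^4.1612 = 66.1 × 0.055891 ≈ 3.6944 μg/kg.

3.7 μg/kg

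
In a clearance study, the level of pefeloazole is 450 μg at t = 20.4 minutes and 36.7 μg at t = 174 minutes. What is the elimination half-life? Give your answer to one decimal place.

Over Δt = 174 − 20.4 = 153.6 minutes, the level fell by a factor of 450/36.7 ≈ 12.262.
n = log₂(12.262) ≈ 3.6161 half-lives, so t½ = 153.6/3.6161 ≈ 42.477 minutes.

42.5 minutes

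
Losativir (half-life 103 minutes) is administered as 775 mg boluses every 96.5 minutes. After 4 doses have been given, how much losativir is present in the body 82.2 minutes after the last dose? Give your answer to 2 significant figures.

860 mg

The 4 doses were given 371.7, 275.2, 178.7, 82.2 minutes ago.
Total = 775·(1/2)^(371.7/103) + 775·(1/2)^(275.2/103) + 775·(1/2)^(178.7/103) + 775·(1/2)^(82.2/103)
      = 63.528 + 121.62 + 232.82 + 445.72 ≈ 863.69 mg.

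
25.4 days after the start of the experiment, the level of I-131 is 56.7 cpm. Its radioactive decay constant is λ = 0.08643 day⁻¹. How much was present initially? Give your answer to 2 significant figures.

t½ = ln 2 / λ = 0.69315 / 0.08643 ≈ 8.0198 days.
Number of half-lives elapsed: n = 25.4/8.0198 ≈ 3.1672.
A₀ = A × 2^n = 56.7 × 2^3.1672 = 56.7 × 8.9829 ≈ 509.33 cpm.

510 cpm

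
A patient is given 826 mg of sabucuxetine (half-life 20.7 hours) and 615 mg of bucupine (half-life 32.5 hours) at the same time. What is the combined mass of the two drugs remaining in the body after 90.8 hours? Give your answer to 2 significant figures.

sabucuxetine: 826 × (1/2)^(90.8/20.7) = 826 × (1/2)^4.3865 ≈ 39.493 mg.
bucupine: 615 × (1/2)^(90.8/32.5) = 615 × (1/2)^2.7938 ≈ 88.684 mg.
Total = 39.493 + 88.684 ≈ 128.18 mg.

130 mg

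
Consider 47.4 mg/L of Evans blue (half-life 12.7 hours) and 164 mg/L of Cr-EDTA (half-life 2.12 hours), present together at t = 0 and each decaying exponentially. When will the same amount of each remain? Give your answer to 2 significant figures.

4.6 hours

Set 47.4·(1/2)^(t/12.7) = 164·(1/2)^(t/2.12).
Taking log₂: log₂(47.4/164) = t·(1/12.7 − 1/2.12).
log₂(0.28902) = -1.7907; 1/12.7 − 1/2.12 = -0.39296.
t = -1.7907 / -0.39296 ≈ 4.5571 hours.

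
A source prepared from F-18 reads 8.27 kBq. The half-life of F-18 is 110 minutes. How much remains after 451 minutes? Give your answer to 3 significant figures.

Number of half-lives: n = 451/110 ≈ 4.1.
Remaining = 8.27 × (1/2)^4.1 = 8.27 × 0.058315 ≈ 0.48226 kBq.

0.482 kBq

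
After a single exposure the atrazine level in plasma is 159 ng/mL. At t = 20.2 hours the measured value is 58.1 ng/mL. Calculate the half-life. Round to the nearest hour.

14 hours

A/A₀ = 58.1/159 ≈ 0.36541.
n = log₂(2.7367) ≈ 1.4524 half-lives elapsed in 20.2 hours.
t½ = 20.2/1.4524 ≈ 13.908 hours.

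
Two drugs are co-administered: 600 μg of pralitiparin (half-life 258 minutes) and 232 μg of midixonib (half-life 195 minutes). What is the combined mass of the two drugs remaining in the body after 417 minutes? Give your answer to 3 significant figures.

248 μg

pralitiparin: 600 × (1/2)^(417/258) = 600 × (1/2)^1.6163 ≈ 195.71 μg.
midixonib: 232 × (1/2)^(417/195) = 232 × (1/2)^2.1385 ≈ 52.692 μg.
Total = 195.71 + 52.692 ≈ 248.4 μg.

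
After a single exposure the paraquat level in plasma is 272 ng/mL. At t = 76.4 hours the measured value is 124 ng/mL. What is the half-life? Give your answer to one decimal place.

67.4 hours

A/A₀ = 124/272 ≈ 0.45588.
n = log₂(2.1935) ≈ 1.1333 half-lives elapsed in 76.4 hours.
t½ = 76.4/1.1333 ≈ 67.416 hours.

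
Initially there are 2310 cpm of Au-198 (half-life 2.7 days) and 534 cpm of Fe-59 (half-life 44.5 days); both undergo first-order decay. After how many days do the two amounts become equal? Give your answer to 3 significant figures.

Set 2310·(1/2)^(t/2.7) = 534·(1/2)^(t/44.5).
Taking log₂: log₂(2310/534) = t·(1/2.7 − 1/44.5).
log₂(4.3258) = 2.113; 1/2.7 − 1/44.5 = 0.3479.
t = 2.113 / 0.3479 ≈ 6.0736 days.

6.07 days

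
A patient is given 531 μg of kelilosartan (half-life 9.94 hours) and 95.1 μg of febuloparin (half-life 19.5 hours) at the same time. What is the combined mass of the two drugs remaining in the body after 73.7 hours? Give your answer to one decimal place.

10.0 μg

kelilosartan: 531 × (1/2)^(73.7/9.94) = 531 × (1/2)^7.4145 ≈ 3.1125 μg.
febuloparin: 95.1 × (1/2)^(73.7/19.5) = 95.1 × (1/2)^3.7795 ≈ 6.9253 μg.
Total = 3.1125 + 6.9253 ≈ 10.038 μg.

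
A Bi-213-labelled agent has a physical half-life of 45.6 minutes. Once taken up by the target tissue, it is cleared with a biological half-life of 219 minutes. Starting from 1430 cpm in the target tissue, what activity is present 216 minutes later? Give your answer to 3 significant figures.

1/t_eff = 1/t_phys + 1/t_biol = 1/45.6 + 1/219 = 0.026496 per minute.
t_eff = 45.6 × 219 / (45.6 + 219) ≈ 37.741 minutes.
Remaining = 1430 × (1/2)^(216/37.741) = 1430 × (1/2)^5.7231 ≈ 27.071 cpm.

27.1 cpm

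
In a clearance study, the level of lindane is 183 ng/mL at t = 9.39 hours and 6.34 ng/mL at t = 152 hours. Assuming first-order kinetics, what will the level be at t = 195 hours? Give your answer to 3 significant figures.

Over Δt = 152 − 9.39 = 142.61 hours, the level fell by a factor of 183/6.34 ≈ 28.864.
n = log₂(28.864) ≈ 4.8512 half-lives, so t½ = 142.61/4.8512 ≈ 29.397 hours.
From t = 152 to t = 195: 6.34 × (1/2)^((195−152)/29.397) ≈ 2.3002 ng/mL.

2.30 ng/mL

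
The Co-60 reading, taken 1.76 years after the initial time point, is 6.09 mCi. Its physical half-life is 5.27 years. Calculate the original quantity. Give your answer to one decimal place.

Number of half-lives elapsed: n = 1.76/5.27 ≈ 0.33397.
A₀ = A × 2^n = 6.09 × 2^0.33397 = 6.09 × 1.2605 ≈ 7.6763 mCi.

7.7 mCi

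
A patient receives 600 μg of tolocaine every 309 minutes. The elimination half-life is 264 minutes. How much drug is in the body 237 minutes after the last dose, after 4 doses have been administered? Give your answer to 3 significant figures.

557 μg

The 4 doses were given 1164, 855, 546, 237 minutes ago.
Total = 600·(1/2)^(1164/264) + 600·(1/2)^(855/264) + 600·(1/2)^(546/264) + 600·(1/2)^(237/264)
      = 28.241 + 63.566 + 143.08 + 322.04 ≈ 556.92 μg.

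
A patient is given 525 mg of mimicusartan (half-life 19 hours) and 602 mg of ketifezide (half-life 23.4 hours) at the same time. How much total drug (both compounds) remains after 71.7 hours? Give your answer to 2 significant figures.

mimicusartan: 525 × (1/2)^(71.7/19) = 525 × (1/2)^3.7737 ≈ 38.385 mg.
ketifezide: 602 × (1/2)^(71.7/23.4) = 602 × (1/2)^3.0641 ≈ 71.98 mg.
Total = 38.385 + 71.98 ≈ 110.37 mg.

110 mg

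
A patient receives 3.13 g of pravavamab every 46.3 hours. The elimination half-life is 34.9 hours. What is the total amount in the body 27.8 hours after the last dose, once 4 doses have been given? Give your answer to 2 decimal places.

The 4 doses were given 166.7, 120.4, 74.1, 27.8 hours ago.
Total = 3.13·(1/2)^(166.7/34.9) + 3.13·(1/2)^(120.4/34.9) + 3.13·(1/2)^(74.1/34.9) + 3.13·(1/2)^(27.8/34.9)
      = 0.1142 + 0.28644 + 0.71845 + 1.802 ≈ 2.9211 g.

2.92 g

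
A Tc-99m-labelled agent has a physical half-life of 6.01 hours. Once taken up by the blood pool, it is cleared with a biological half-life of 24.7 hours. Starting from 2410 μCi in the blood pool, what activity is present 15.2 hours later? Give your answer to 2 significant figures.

1/t_eff = 1/t_phys + 1/t_biol = 1/6.01 + 1/24.7 = 0.20688 per hour.
t_eff = 6.01 × 24.7 / (6.01 + 24.7) ≈ 4.8338 hours.
Remaining = 2410 × (1/2)^(15.2/4.8338) = 2410 × (1/2)^3.1445 ≈ 272.54 μCi.

270 μCi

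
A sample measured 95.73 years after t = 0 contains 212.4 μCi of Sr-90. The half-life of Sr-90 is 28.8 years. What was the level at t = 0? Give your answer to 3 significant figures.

Number of half-lives elapsed: n = 95.73/28.8 ≈ 3.324.
A₀ = A × 2^n = 212.4 × 2^3.324 = 212.4 × 10.014 ≈ 2127 μCi.

2130 μCi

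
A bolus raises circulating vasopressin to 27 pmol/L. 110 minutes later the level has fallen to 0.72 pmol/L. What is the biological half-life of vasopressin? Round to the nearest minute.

21 minutes

A/A₀ = 0.72/27 ≈ 0.026667.
n = log₂(37.5) ≈ 5.2288 half-lives elapsed in 110 minutes.
t½ = 110/5.2288 ≈ 21.037 minutes.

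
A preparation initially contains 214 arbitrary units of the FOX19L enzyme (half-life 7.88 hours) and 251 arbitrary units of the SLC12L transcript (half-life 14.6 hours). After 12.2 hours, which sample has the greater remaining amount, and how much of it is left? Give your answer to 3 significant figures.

FOX19L enzyme: 214 × (1/2)^1.5482 ≈ 73.173 arbitrary units.
SLC12L transcript: 251 × (1/2)^0.83562 ≈ 140.65 arbitrary units.
SLC12L transcript has more remaining, at ≈ 140.65 arbitrary units.

SLC12L transcript, 141 arbitrary units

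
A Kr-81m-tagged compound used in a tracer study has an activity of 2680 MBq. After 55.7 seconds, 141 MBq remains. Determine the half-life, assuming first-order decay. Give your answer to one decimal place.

A/A₀ = 141/2680 ≈ 0.052612.
n = log₂(19.007) ≈ 4.2485 half-lives elapsed in 55.7 seconds.
t½ = 55.7/4.2485 ≈ 13.111 seconds.

13.1 seconds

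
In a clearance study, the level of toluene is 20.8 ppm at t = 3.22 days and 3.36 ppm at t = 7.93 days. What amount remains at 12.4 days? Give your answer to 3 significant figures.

Over Δt = 7.93 − 3.22 = 4.71 days, the level fell by a factor of 20.8/3.36 ≈ 6.1905.
n = log₂(6.1905) ≈ 2.6301 half-lives, so t½ = 4.71/2.6301 ≈ 1.7908 days.
From t = 7.93 to t = 12.4: 3.36 × (1/2)^((12.4−7.93)/1.7908) ≈ 0.5956 ppm.

0.596 ppm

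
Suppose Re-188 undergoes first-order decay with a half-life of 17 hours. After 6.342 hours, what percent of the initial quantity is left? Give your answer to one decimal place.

77.2%

n = 6.342/17 ≈ 0.37306 half-lives.
Fraction remaining = (1/2)^0.37306 ≈ 0.77214, i.e. 77.214%.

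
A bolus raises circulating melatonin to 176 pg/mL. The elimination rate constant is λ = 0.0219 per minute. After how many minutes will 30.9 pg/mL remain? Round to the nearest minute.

t½ = ln 2 / λ = 0.69315 / 0.0219 ≈ 31.651 minutes.
Fraction remaining = 30.9/176 ≈ 0.17557.
n = log₂(176/30.9) = ln(5.6958)/ln 2 ≈ 2.5099 half-lives.
t = n × t½ = 2.5099 × 31.651 ≈ 79.44 minutes.

79 minutes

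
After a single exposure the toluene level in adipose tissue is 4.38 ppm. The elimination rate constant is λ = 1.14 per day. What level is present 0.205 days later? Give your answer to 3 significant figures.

3.47 ppm

t½ = ln 2 / λ = 0.69315 / 1.14 ≈ 0.60802 days.
Number of half-lives: n = 0.205/0.60802 ≈ 0.33716.
Remaining = 4.38 × (1/2)^0.33716 = 4.38 × 0.7916 ≈ 3.4672 ppm.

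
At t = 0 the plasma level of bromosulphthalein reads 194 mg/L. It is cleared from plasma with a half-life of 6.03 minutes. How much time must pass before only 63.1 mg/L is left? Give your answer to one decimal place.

9.8 minutes

Fraction remaining = 63.1/194 ≈ 0.32526.
n = log₂(194/63.1) = ln(3.0745)/ln 2 ≈ 1.6203 half-lives.
t = n × t½ = 1.6203 × 6.03 ≈ 9.7707 minutes.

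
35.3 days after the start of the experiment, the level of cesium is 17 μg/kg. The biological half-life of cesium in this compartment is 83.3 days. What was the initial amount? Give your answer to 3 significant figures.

22.8 μg/kg

Number of half-lives elapsed: n = 35.3/83.3 ≈ 0.42377.
A₀ = A × 2^n = 17 × 2^0.42377 = 17 × 1.3414 ≈ 22.804 μg/kg.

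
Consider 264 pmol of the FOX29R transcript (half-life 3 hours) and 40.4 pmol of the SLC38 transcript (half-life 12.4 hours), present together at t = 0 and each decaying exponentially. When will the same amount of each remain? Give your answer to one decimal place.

10.7 hours

Set 264·(1/2)^(t/3) = 40.4·(1/2)^(t/12.4).
Taking log₂: log₂(264/40.4) = t·(1/3 − 1/12.4).
log₂(6.5347) = 2.7081; 1/3 − 1/12.4 = 0.25269.
t = 2.7081 / 0.25269 ≈ 10.717 hours.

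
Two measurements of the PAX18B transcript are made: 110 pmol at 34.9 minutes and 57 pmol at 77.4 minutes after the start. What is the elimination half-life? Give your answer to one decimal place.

44.8 minutes

Over Δt = 77.4 − 34.9 = 42.5 minutes, the level fell by a factor of 110/57 ≈ 1.9298.
n = log₂(1.9298) ≈ 0.94847 half-lives, so t½ = 42.5/0.94847 ≈ 44.809 minutes.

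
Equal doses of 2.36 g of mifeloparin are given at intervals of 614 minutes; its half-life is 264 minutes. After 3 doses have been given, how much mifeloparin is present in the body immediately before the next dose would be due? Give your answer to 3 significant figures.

The 3 doses were given 1842, 1228, 614 minutes ago.
Total = 2.36·(1/2)^(1842/264) + 2.36·(1/2)^(1228/264) + 2.36·(1/2)^(614/264)
      = 0.01873 + 0.0939 + 0.47075 ≈ 0.58338 g.

0.583 g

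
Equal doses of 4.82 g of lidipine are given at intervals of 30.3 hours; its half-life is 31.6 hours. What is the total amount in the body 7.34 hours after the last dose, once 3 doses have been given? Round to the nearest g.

The 3 doses were given 67.94, 37.64, 7.34 hours ago.
Total = 4.82·(1/2)^(67.94/31.6) + 4.82·(1/2)^(37.64/31.6) + 4.82·(1/2)^(7.34/31.6)
      = 1.086 + 2.111 + 4.1032 ≈ 7.3002 g.

7 g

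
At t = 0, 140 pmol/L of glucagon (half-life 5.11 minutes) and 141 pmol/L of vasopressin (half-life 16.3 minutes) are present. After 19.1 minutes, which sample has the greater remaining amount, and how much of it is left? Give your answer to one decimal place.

glucagon: 140 × (1/2)^3.7378 ≈ 10.494 pmol/L.
vasopressin: 141 × (1/2)^1.1718 ≈ 62.586 pmol/L.
Vasopressin has more remaining, at ≈ 62.586 pmol/L.

vasopressin, 62.6 pmol/L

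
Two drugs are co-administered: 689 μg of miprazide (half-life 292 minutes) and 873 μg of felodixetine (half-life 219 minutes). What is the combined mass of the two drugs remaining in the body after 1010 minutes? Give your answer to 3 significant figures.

miprazide: 689 × (1/2)^(1010/292) = 689 × (1/2)^3.4589 ≈ 62.659 μg.
felodixetine: 873 × (1/2)^(1010/219) = 873 × (1/2)^4.6119 ≈ 35.703 μg.
Total = 62.659 + 35.703 ≈ 98.362 μg.

98.4 μg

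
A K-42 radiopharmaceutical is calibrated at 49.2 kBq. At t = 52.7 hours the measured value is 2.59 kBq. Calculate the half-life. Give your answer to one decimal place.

12.4 hours

A/A₀ = 2.59/49.2 ≈ 0.052642.
n = log₂(18.996) ≈ 4.2476 half-lives elapsed in 52.7 hours.
t½ = 52.7/4.2476 ≈ 12.407 hours.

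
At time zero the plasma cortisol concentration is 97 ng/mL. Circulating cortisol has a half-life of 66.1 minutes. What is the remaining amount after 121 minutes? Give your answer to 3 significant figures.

27.3 ng/mL

Number of half-lives: n = 121/66.1 ≈ 1.8306.
Remaining = 97 × (1/2)^1.8306 = 97 × 0.28116 ≈ 27.272 ng/mL.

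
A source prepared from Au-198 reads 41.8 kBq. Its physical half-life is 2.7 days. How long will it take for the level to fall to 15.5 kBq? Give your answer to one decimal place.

Fraction remaining = 15.5/41.8 ≈ 0.37081.
n = log₂(41.8/15.5) = ln(2.6968)/ln 2 ≈ 1.4312 half-lives.
t = n × t½ = 1.4312 × 2.7 ≈ 3.8643 days.

3.9 days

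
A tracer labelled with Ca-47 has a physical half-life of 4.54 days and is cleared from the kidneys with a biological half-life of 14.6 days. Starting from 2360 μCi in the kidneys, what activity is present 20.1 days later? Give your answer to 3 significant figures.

1/t_eff = 1/t_phys + 1/t_biol = 1/4.54 + 1/14.6 = 0.28876 per day.
t_eff = 4.54 × 14.6 / (4.54 + 14.6) ≈ 3.4631 days.
Remaining = 2360 × (1/2)^(20.1/3.4631) = 2360 × (1/2)^5.804 ≈ 42.24 μCi.

42.2 μCi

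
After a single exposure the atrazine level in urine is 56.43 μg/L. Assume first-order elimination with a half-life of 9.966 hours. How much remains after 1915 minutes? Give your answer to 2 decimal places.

6.13 μg/L

Convert the elapsed time: 1915 minutes = 31.9167 hours.
Number of half-lives: n = 31.9167/9.966 ≈ 3.2026.
Remaining = 56.43 × (1/2)^3.2026 = 56.43 × 0.10863 ≈ 6.1298 μg/L.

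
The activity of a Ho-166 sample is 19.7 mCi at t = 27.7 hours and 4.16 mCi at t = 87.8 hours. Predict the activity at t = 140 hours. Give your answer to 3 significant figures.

Over Δt = 87.8 − 27.7 = 60.1 hours, the level fell by a factor of 19.7/4.16 ≈ 4.7356.
n = log₂(4.7356) ≈ 2.2435 half-lives, so t½ = 60.1/2.2435 ≈ 26.788 hours.
From t = 87.8 to t = 140: 4.16 × (1/2)^((140−87.8)/26.788) ≈ 1.0777 mCi.

1.08 mCi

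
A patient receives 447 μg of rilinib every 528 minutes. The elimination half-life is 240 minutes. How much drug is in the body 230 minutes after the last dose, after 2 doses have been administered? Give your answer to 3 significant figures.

280 μg

The 2 doses were given 758, 230 minutes ago.
Total = 447·(1/2)^(758/240) + 447·(1/2)^(230/240)
      = 50.067 + 230.05 ≈ 280.12 μg.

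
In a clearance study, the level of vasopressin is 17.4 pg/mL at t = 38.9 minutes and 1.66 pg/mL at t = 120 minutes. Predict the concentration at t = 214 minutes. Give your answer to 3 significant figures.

0.109 pg/mL

Over Δt = 120 − 38.9 = 81.1 minutes, the level fell by a factor of 17.4/1.66 ≈ 10.482.
n = log₂(10.482) ≈ 3.3898 half-lives, so t½ = 81.1/3.3898 ≈ 23.924 minutes.
From t = 120 to t = 214: 1.66 × (1/2)^((214−120)/23.924) ≈ 0.10898 pg/mL.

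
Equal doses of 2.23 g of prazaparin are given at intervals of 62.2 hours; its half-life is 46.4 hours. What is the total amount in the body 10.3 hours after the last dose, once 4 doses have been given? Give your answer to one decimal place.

The 4 doses were given 196.9, 134.7, 72.5, 10.3 hours ago.
Total = 2.23·(1/2)^(196.9/46.4) + 2.23·(1/2)^(134.7/46.4) + 2.23·(1/2)^(72.5/46.4) + 2.23·(1/2)^(10.3/46.4)
      = 0.11773 + 0.29813 + 0.755 + 1.912 ≈ 3.0828 g.

3.1 g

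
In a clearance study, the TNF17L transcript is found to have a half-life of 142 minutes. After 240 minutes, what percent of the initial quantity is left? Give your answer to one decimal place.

n = 240/142 ≈ 1.6901 half-lives.
Fraction remaining = (1/2)^1.6901 ≈ 0.3099, i.e. 30.99%.

31.0%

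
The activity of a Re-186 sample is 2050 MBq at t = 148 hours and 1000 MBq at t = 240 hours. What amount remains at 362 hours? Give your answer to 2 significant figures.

Over Δt = 240 − 148 = 92 hours, the level fell by a factor of 2050/1000 ≈ 2.05.
n = log₂(2.05) ≈ 1.0356 half-lives, so t½ = 92/1.0356 ≈ 88.835 hours.
From t = 240 to t = 362: 1000 × (1/2)^((362−240)/88.835) ≈ 386 MBq.

390 MBq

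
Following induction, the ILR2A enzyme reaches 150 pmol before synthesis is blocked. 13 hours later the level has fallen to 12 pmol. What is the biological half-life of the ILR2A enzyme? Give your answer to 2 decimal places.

3.57 hours

A/A₀ = 12/150 ≈ 0.08.
n = log₂(12.5) ≈ 3.6439 half-lives elapsed in 13 hours.
t½ = 13/3.6439 ≈ 3.5676 hours.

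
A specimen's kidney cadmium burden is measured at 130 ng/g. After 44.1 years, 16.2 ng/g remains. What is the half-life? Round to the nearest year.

A/A₀ = 16.2/130 ≈ 0.12462.
n = log₂(8.0247) ≈ 3.0044 half-lives elapsed in 44.1 years.
t½ = 44.1/3.0044 ≈ 14.678 years.

15 years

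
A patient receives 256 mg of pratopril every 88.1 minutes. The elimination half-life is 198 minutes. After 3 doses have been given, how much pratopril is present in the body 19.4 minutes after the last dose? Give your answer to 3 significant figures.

The 3 doses were given 195.6, 107.5, 19.4 minutes ago.
Total = 256·(1/2)^(195.6/198) + 256·(1/2)^(107.5/198) + 256·(1/2)^(19.4/198)
      = 129.08 + 175.71 + 239.19 ≈ 543.98 mg.

544 mg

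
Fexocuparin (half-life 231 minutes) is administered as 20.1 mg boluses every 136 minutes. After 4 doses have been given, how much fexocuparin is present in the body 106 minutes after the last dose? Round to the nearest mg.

35 mg

The 4 doses were given 514, 378, 242, 106 minutes ago.
Total = 20.1·(1/2)^(514/231) + 20.1·(1/2)^(378/231) + 20.1·(1/2)^(242/231) + 20.1·(1/2)^(106/231)
      = 4.299 + 6.4655 + 9.7237 + 14.624 ≈ 35.112 mg.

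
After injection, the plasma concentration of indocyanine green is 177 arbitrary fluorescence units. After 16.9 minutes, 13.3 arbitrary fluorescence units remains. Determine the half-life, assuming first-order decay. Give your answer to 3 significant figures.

A/A₀ = 13.3/177 ≈ 0.075141.
n = log₂(13.308) ≈ 3.7343 half-lives elapsed in 16.9 minutes.
t½ = 16.9/3.7343 ≈ 4.5257 minutes.

4.53 minutes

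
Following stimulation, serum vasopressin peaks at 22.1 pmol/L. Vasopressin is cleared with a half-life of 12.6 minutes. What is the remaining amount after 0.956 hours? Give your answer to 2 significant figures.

0.94 pmol/L

Convert the elapsed time: 0.956 hours = 57.36 minutes.
Number of half-lives: n = 57.36/12.6 ≈ 4.5524.
Remaining = 22.1 × (1/2)^4.5524 = 22.1 × 0.042618 ≈ 0.94187 pmol/L.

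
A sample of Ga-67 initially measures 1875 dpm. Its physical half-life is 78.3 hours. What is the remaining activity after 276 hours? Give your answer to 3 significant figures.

163 dpm

Number of half-lives: n = 276/78.3 ≈ 3.5249.
Remaining = 1875 × (1/2)^3.5249 = 1875 × 0.086876 ≈ 162.89 dpm.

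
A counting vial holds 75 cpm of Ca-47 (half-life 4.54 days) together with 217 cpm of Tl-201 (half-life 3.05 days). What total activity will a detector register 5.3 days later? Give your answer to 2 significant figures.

98 cpm

Ca-47: 75 × (1/2)^(5.3/4.54) = 75 × (1/2)^1.1674 ≈ 33.392 cpm.
Tl-201: 217 × (1/2)^(5.3/3.05) = 217 × (1/2)^1.7377 ≈ 65.067 cpm.
Total = 33.392 + 65.067 ≈ 98.458 cpm.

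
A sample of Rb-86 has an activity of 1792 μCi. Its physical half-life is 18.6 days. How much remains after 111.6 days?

Elapsed time is 6 half-lives (111.6/18.6).
Each half-life halves the amount: 1792 × (1/2)^6 = 1792/64 = 28 μCi.

28 μCi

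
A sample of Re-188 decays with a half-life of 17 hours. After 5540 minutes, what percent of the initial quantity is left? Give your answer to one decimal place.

5540 minutes = 92.3333 hours.
n = 92.3333/17 ≈ 5.4314 half-lives.
Fraction remaining = (1/2)^5.4314 ≈ 0.023174, i.e. 2.3174%.

2.3%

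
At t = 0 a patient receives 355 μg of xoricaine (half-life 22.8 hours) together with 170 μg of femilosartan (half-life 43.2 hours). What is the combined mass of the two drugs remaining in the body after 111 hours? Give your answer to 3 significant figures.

40.8 μg

xoricaine: 355 × (1/2)^(111/22.8) = 355 × (1/2)^4.8684 ≈ 12.153 μg.
femilosartan: 170 × (1/2)^(111/43.2) = 170 × (1/2)^2.5694 ≈ 28.64 μg.
Total = 12.153 + 28.64 ≈ 40.793 μg.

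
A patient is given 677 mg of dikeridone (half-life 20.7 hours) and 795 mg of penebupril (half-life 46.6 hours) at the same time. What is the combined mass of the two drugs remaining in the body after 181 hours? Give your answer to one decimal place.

55.4 mg

dikeridone: 677 × (1/2)^(181/20.7) = 677 × (1/2)^8.744 ≈ 1.579 mg.
penebupril: 795 × (1/2)^(181/46.6) = 795 × (1/2)^3.8841 ≈ 53.843 mg.
Total = 1.579 + 53.843 ≈ 55.422 mg.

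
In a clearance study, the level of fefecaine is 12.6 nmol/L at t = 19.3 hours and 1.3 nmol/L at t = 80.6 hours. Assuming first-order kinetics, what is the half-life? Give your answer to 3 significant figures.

18.7 hours

Over Δt = 80.6 − 19.3 = 61.3 hours, the level fell by a factor of 12.6/1.3 ≈ 9.6923.
n = log₂(9.6923) ≈ 3.2768 half-lives, so t½ = 61.3/3.2768 ≈ 18.707 hours.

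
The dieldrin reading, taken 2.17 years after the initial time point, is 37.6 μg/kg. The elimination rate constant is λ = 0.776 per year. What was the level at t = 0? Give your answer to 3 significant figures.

203 μg/kg

t½ = ln 2 / λ = 0.69315 / 0.776 ≈ 0.89323 years.
Number of half-lives elapsed: n = 2.17/0.89323 ≈ 2.4294.
A₀ = A × 2^n = 37.6 × 2^2.4294 = 37.6 × 5.3866 ≈ 202.54 μg/kg.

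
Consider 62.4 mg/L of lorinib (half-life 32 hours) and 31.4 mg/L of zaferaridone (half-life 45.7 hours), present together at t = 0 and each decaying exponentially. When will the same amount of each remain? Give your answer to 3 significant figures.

106 hours

Set 62.4·(1/2)^(t/32) = 31.4·(1/2)^(t/45.7).
Taking log₂: log₂(62.4/31.4) = t·(1/32 − 1/45.7).
log₂(1.9873) = 0.99078; 1/32 − 1/45.7 = 0.0093682.
t = 0.99078 / 0.0093682 ≈ 105.76 hours.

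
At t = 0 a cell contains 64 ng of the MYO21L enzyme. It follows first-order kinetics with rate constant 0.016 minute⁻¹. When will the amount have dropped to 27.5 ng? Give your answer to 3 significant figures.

52.8 minutes

t½ = ln 2 / λ = 0.69315 / 0.016 ≈ 43.322 minutes.
Fraction remaining = 27.5/64 ≈ 0.42969.
n = log₂(64/27.5) = ln(2.3273)/ln 2 ≈ 1.2186 half-lives.
t = n × t½ = 1.2186 × 43.322 ≈ 52.794 minutes.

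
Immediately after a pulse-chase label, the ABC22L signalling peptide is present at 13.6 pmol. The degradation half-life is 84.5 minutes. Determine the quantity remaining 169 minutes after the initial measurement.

3.4 pmol

Elapsed time is 2 half-lives (169/84.5).
Each half-life halves the amount: 13.6 × (1/2)^2 = 13.6/4 = 3.4 pmol.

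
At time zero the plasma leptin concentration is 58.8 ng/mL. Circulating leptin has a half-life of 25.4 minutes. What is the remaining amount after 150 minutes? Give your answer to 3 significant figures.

Number of half-lives: n = 150/25.4 ≈ 5.9055.
Remaining = 58.8 × (1/2)^5.9055 = 58.8 × 0.016683 ≈ 0.98094 ng/mL.

0.981 ng/mL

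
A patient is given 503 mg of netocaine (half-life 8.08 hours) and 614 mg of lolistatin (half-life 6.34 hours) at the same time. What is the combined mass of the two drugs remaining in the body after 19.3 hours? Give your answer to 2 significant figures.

170 mg

netocaine: 503 × (1/2)^(19.3/8.08) = 503 × (1/2)^2.3886 ≈ 96.056 mg.
lolistatin: 614 × (1/2)^(19.3/6.34) = 614 × (1/2)^3.0442 ≈ 74.436 mg.
Total = 96.056 + 74.436 ≈ 170.49 mg.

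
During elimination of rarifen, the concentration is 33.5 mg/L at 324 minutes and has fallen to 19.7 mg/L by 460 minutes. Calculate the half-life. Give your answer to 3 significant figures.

178 minutes

Over Δt = 460 − 324 = 136 minutes, the level fell by a factor of 33.5/19.7 ≈ 1.7005.
n = log₂(1.7005) ≈ 0.76597 half-lives, so t½ = 136/0.76597 ≈ 177.55 minutes.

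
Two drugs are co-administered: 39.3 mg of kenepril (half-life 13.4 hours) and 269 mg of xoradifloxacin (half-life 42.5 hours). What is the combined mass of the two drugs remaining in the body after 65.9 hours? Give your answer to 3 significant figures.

kenepril: 39.3 × (1/2)^(65.9/13.4) = 39.3 × (1/2)^4.9179 ≈ 1.3 mg.
xoradifloxacin: 269 × (1/2)^(65.9/42.5) = 269 × (1/2)^1.5506 ≈ 91.829 mg.
Total = 1.3 + 91.829 ≈ 93.129 mg.

93.1 mg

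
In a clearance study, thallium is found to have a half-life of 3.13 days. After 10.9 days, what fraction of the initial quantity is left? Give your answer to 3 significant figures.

0.0895

n = 10.9/3.13 ≈ 3.4824 half-lives.
Fraction remaining = (1/2)^3.4824 ≈ 0.089471.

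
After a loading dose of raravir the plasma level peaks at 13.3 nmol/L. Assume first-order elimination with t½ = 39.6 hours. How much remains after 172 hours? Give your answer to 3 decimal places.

0.655 nmol/L

Number of half-lives: n = 172/39.6 ≈ 4.3434.
Remaining = 13.3 × (1/2)^4.3434 = 13.3 × 0.04926 ≈ 0.65516 nmol/L.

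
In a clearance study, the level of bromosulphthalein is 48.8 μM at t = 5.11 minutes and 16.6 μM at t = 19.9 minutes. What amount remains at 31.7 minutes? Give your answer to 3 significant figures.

7.02 μM

Over Δt = 19.9 − 5.11 = 14.79 minutes, the level fell by a factor of 48.8/16.6 ≈ 2.9398.
n = log₂(2.9398) ≈ 1.5557 half-lives, so t½ = 14.79/1.5557 ≈ 9.507 minutes.
From t = 19.9 to t = 31.7: 16.6 × (1/2)^((31.7−19.9)/9.507) ≈ 7.0222 μM.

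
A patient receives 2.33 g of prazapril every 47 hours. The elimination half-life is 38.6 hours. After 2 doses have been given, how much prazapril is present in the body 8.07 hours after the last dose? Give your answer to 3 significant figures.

2.88 g

The 2 doses were given 55.07, 8.07 hours ago.
Total = 2.33·(1/2)^(55.07/38.6) + 2.33·(1/2)^(8.07/38.6)
      = 0.86672 + 2.0157 ≈ 2.8824 g.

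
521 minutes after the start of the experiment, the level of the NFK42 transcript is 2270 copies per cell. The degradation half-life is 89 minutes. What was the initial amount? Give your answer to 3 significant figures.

131000 copies per cell

Number of half-lives elapsed: n = 521/89 ≈ 5.8539.
A₀ = A × 2^n = 2270 × 2^5.8539 = 2270 × 57.837 ≈ 131290 copies per cell.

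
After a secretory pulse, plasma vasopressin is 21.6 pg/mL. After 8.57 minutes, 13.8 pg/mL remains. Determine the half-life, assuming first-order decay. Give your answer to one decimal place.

13.3 minutes

A/A₀ = 13.8/21.6 ≈ 0.63889.
n = log₂(1.5652) ≈ 0.64636 half-lives elapsed in 8.57 minutes.
t½ = 8.57/0.64636 ≈ 13.259 minutes.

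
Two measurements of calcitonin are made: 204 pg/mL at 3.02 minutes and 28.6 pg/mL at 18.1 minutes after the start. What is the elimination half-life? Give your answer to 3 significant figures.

Over Δt = 18.1 − 3.02 = 15.08 minutes, the level fell by a factor of 204/28.6 ≈ 7.1329.
n = log₂(7.1329) ≈ 2.8345 half-lives, so t½ = 15.08/2.8345 ≈ 5.3202 minutes.

5.32 minutes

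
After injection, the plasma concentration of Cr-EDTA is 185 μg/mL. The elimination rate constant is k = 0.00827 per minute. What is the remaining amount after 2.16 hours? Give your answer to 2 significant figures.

t½ = ln 2 / k = 0.69315 / 0.00827 ≈ 83.815 minutes.
Convert the elapsed time: 2.16 hours = 129.6 minutes.
Number of half-lives: n = 129.6/83.815 ≈ 1.5463.
Remaining = 185 × (1/2)^1.5463 = 185 × 0.34239 ≈ 63.343 μg/mL.

63 μg/mL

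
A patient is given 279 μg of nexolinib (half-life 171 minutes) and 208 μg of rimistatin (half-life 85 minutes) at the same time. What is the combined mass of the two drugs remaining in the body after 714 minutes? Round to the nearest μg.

16 μg

nexolinib: 279 × (1/2)^(714/171) = 279 × (1/2)^4.1754 ≈ 15.441 μg.
rimistatin: 208 × (1/2)^(714/85) = 208 × (1/2)^8.4 ≈ 0.61576 μg.
Total = 15.441 + 0.61576 ≈ 16.057 μg.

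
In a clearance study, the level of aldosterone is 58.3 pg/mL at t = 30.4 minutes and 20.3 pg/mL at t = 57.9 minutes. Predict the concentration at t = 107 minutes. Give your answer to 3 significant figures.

3.09 pg/mL

Over Δt = 57.9 − 30.4 = 27.5 minutes, the level fell by a factor of 58.3/20.3 ≈ 2.8719.
n = log₂(2.8719) ≈ 1.522 half-lives, so t½ = 27.5/1.522 ≈ 18.068 minutes.
From t = 57.9 to t = 107: 20.3 × (1/2)^((107−57.9)/18.068) ≈ 3.0864 pg/mL.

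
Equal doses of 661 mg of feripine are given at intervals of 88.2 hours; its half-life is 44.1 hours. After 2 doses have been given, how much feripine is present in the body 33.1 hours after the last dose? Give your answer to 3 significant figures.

491 mg

The 2 doses were given 121.3, 33.1 hours ago.
Total = 661·(1/2)^(121.3/44.1) + 661·(1/2)^(33.1/44.1)
      = 98.22 + 392.88 ≈ 491.1 mg.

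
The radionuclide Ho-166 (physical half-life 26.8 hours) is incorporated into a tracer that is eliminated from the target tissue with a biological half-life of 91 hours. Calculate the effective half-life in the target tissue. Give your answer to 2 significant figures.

21 hours

1/t_eff = 1/t_phys + 1/t_biol = 1/26.8 + 1/91 = 0.048302 per hour.
t_eff = 26.8 × 91 / (26.8 + 91) ≈ 20.703 hours.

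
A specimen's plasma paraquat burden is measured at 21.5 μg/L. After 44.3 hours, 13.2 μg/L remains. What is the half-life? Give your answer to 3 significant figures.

62.9 hours

A/A₀ = 13.2/21.5 ≈ 0.61395.
n = log₂(1.6288) ≈ 0.7038 half-lives elapsed in 44.3 hours.
t½ = 44.3/0.7038 ≈ 62.944 hours.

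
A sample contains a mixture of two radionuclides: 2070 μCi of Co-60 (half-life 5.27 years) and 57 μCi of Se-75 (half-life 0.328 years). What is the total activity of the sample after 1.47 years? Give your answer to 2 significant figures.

1700 μCi

Co-60: 2070 × (1/2)^(1.47/5.27) = 2070 × (1/2)^0.27894 ≈ 1706.1 μCi.
Se-75: 57 × (1/2)^(1.47/0.328) = 57 × (1/2)^4.4817 ≈ 2.5512 μCi.
Total = 1706.1 + 2.5512 ≈ 1708.6 μCi.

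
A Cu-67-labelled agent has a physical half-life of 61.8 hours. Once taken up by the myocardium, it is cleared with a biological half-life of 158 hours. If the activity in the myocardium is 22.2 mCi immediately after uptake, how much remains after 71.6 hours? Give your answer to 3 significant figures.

1/t_eff = 1/t_phys + 1/t_biol = 1/61.8 + 1/158 = 0.02251 per hour.
t_eff = 61.8 × 158 / (61.8 + 158) ≈ 44.424 hours.
Remaining = 22.2 × (1/2)^(71.6/44.424) = 22.2 × (1/2)^1.6117 ≈ 7.2639 mCi.

7.26 mCi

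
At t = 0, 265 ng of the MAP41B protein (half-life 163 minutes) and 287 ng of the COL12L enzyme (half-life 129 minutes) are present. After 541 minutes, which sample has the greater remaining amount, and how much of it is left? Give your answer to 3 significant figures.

MAP41B protein: 265 × (1/2)^3.319 ≈ 26.554 ng.
COL12L enzyme: 287 × (1/2)^4.1938 ≈ 15.683 ng.
MAP41B protein has more remaining, at ≈ 26.554 ng.

MAP41B protein, 26.6 ng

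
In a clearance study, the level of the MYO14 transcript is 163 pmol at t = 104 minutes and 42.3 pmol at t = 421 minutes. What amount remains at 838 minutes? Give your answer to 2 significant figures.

Over Δt = 421 − 104 = 317 minutes, the level fell by a factor of 163/42.3 ≈ 3.8534.
n = log₂(3.8534) ≈ 1.9461 half-lives, so t½ = 317/1.9461 ≈ 162.89 minutes.
From t = 421 to t = 838: 42.3 × (1/2)^((838−421)/162.89) ≈ 7.1727 pmol.

7.2 pmol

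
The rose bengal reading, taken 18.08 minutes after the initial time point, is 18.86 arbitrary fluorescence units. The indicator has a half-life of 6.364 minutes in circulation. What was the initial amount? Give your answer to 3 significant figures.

Number of half-lives elapsed: n = 18.08/6.364 ≈ 2.841.
A₀ = A × 2^n = 18.86 × 2^2.841 = 18.86 × 7.1651 ≈ 135.13 arbitrary fluorescence units.

135 arbitrary fluorescence units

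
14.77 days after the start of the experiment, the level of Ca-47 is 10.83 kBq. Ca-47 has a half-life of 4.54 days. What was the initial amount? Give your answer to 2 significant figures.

Number of half-lives elapsed: n = 14.77/4.54 ≈ 3.2533.
A₀ = A × 2^n = 10.83 × 2^3.2533 = 10.83 × 9.5355 ≈ 103.27 kBq.

100 kBq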